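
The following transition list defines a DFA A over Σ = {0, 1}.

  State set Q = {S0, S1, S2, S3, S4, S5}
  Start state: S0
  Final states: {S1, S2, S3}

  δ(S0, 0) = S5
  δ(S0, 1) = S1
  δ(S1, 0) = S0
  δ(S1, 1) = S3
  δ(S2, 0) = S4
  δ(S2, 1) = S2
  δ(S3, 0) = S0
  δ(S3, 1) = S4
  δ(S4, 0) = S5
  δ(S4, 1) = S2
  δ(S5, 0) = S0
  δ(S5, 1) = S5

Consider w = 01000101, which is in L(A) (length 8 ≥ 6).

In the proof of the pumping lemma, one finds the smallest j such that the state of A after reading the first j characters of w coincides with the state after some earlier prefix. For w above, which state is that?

S5

Run of A on w = 0 1 0 0 0 1 0 1:
  step 0: S0  (start)
  step 1: S5  (read 0: S0→S5)
  step 2: S5  (read 1: S5→S5)   ← first repeat (S5 seen earlier)
  step 3: S0  (read 0: S5→S0)
  step 4: S5  (read 0: S0→S5)
  step 5: S0  (read 0: S5→S0)
  step 6: S1  (read 1: S0→S1)
  step 7: S0  (read 0: S1→S0)
  step 8: S1  (read 1: S0→S1)

The earliest repeat is at step j = 2: A is in S5, which it already visited at step i = 1.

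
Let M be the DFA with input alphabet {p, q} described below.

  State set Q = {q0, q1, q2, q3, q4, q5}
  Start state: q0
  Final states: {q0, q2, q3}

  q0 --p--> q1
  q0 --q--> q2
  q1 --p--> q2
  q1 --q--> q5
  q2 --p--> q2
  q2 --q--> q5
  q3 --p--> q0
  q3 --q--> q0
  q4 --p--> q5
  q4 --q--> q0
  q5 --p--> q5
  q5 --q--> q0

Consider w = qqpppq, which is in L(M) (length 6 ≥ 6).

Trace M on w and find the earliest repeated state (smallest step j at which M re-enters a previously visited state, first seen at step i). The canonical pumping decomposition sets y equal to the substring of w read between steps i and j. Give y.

State sequence: q0 -q-> q2 -q-> q5 -p-> q5 -p-> q5 -p-> q5 -q-> q0
First repeat at step 3: q5 was already visited.

So i = 2, j = 3, giving x = w[0:2] = qq, y = w[2:3] = p, z = w[3:6] = ppq.
Check: |xy| = 3 ≤ 6 and |y| = 1 ≥ 1. Reading y takes M from q5 back to q5, so every xyⁱz is accepted.

p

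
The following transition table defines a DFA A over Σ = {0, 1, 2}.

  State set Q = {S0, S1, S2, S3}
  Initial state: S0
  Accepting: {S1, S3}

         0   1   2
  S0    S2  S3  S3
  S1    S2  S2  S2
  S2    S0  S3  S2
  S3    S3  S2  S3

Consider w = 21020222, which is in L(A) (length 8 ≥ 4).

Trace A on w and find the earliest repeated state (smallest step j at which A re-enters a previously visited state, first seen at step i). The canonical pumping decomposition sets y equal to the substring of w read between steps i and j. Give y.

210

State sequence: S0 -2-> S3 -1-> S2 -0-> S0 -2-> S3 -0-> S3 -2-> S3 -2-> S3 -2-> S3
First repeat at step 3: S0 was already visited.

So i = 0, j = 3, giving x = w[0:0] = ε, y = w[0:3] = 210, z = w[3:8] = 20222.
Check: |xy| = 3 ≤ 4 and |y| = 3 ≥ 1. Reading y takes A from S0 back to S0, so every xyⁱz is accepted.
Pumping length from the standard proof: p = 4 (the number of states). The repeated state found above gives |xy| = j ≤ 4 and |y| = j − i ≥ 1.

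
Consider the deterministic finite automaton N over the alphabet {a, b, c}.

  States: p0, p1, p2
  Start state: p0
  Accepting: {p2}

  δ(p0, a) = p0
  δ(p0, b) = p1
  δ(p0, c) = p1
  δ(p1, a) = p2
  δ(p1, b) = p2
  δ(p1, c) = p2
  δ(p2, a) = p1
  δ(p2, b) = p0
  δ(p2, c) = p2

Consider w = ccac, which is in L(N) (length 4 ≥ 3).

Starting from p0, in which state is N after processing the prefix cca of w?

State sequence: p0 -c-> p1 -c-> p2 -a-> p1

After reading 3 characters, N is in state p1.
(This kind of state-tracing is the core of the pumping-lemma construction: with 3 states, pigeonhole forces a repeat within the first 3 steps.)

p1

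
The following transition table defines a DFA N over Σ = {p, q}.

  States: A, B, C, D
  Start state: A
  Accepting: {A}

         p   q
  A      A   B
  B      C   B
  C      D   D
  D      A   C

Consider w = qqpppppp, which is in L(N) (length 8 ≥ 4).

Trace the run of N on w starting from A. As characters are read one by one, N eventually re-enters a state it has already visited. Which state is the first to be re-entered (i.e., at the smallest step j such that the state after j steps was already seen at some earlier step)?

Run of N on w = q q p p p p p p:
  step 0: A  (start)
  step 1: B  (read q: A→B)
  step 2: B  (read q: B→B)   ← first repeat (B seen earlier)
  step 3: C  (read p: B→C)
  step 4: D  (read p: C→D)
  step 5: A  (read p: D→A)
  step 6: A  (read p: A→A)
  step 7: A  (read p: A→A)
  step 8: A  (read p: A→A)

The earliest repeat is at step j = 2: N is in B, which it already visited at step i = 1.
The DFA has 4 states, so the proof of the pumping lemma guarantees a repeated state among the first 4+1 visited; the segment between the two visits is the pumpable y.

B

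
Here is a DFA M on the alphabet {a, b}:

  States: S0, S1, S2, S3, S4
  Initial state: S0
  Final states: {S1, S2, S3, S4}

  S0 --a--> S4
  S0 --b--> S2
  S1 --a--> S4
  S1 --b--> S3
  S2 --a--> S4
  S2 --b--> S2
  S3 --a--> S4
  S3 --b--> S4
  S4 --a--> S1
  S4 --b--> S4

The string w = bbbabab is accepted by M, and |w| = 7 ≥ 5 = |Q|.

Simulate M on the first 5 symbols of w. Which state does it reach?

S4

Run of M on the first 5 characters of w = b b b a b:
  step 0: S0  (start)
  step 1: S2  (read b: S0→S2)
  step 2: S2  (read b: S2→S2)
  step 3: S2  (read b: S2→S2)
  step 4: S4  (read a: S2→S4)
  step 5: S4  (read b: S4→S4)

After reading 5 characters, M is in state S4.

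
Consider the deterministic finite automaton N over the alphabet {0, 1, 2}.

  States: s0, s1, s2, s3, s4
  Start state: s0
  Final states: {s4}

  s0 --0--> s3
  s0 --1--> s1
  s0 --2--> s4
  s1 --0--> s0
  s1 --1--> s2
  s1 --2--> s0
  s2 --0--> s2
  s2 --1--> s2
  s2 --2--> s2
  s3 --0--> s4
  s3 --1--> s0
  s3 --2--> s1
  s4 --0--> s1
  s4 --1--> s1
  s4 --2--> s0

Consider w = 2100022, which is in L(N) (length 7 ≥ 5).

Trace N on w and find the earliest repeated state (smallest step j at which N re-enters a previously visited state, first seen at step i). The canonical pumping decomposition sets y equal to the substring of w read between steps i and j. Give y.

State sequence: s0 -2-> s4 -1-> s1 -0-> s0 -0-> s3 -0-> s4 -2-> s0 -2-> s4
First repeat at step 3: s0 was already visited.

So i = 0, j = 3, giving x = w[0:0] = ε, y = w[0:3] = 210, z = w[3:7] = 0022.
Check: |xy| = 3 ≤ 5 and |y| = 3 ≥ 1. Reading y takes N from s0 back to s0, so every xyⁱz is accepted.
Since N has 5 states, any run of length ≥ 5 visits 5+1 states, so by pigeonhole some state repeats within the first 5 steps — that repeat gives the pumpable loop.

210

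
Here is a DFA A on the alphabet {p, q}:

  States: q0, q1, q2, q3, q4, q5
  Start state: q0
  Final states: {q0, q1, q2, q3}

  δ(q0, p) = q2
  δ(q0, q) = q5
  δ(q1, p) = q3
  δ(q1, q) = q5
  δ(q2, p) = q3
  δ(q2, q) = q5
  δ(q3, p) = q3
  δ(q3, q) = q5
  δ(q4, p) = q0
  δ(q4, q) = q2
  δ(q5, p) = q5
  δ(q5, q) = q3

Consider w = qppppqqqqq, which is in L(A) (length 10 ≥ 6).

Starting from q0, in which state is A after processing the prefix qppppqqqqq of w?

q3

State sequence: q0 -q-> q5 -p-> q5 -p-> q5 -p-> q5 -p-> q5 -q-> q3 -q-> q5 -q-> q3 -q-> q5 -q-> q3

After reading 10 characters, A is in state q3.
(This kind of state-tracing is the core of the pumping-lemma construction: with 6 states, pigeonhole forces a repeat within the first 6 steps.)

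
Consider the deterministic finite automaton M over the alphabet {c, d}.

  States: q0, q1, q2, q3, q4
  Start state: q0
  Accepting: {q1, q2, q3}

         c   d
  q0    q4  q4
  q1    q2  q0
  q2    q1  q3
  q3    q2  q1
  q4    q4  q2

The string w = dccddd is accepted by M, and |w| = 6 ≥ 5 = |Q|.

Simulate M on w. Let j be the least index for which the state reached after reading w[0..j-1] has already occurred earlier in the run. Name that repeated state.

q4

Run of M on w = d c c d d d:
  step 0: q0  (start)
  step 1: q4  (read d: q0→q4)
  step 2: q4  (read c: q4→q4)   ← first repeat (q4 seen earlier)
  step 3: q4  (read c: q4→q4)
  step 4: q2  (read d: q4→q2)
  step 5: q3  (read d: q2→q3)
  step 6: q1  (read d: q3→q1)

The earliest repeat is at step j = 2: M is in q4, which it already visited at step i = 1.
The DFA has 5 states, so the proof of the pumping lemma guarantees a repeated state among the first 5+1 visited; the segment between the two visits is the pumpable y.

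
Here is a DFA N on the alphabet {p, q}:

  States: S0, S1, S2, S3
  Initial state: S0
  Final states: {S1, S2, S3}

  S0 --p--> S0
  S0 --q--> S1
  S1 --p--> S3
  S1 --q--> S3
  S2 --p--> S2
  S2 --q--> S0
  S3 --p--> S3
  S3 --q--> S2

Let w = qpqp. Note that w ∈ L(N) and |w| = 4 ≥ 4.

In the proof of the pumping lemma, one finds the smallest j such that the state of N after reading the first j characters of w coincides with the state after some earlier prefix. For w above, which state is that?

S2

State sequence: S0 -q-> S1 -p-> S3 -q-> S2 -p-> S2
First repeat at step 4: S2 was already visited.

The earliest repeat is at step j = 4: N is in S2, which it already visited at step i = 3.
With |Q| = 4, pigeonhole forces a state repeat no later than step 4; the substring read between the first and second visits to that state can be pumped.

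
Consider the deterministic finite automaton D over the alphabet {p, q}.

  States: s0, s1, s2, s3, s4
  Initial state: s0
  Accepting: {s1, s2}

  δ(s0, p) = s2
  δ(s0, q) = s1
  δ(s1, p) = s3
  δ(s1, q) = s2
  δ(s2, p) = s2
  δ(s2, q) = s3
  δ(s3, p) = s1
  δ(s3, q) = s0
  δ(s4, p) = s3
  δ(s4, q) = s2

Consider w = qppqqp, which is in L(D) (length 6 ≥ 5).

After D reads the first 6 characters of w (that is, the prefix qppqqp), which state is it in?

Run of D on the first 6 characters of w = q p p q q p:
  step 0: s0  (start)
  step 1: s1  (read q: s0→s1)
  step 2: s3  (read p: s1→s3)
  step 3: s1  (read p: s3→s1)
  step 4: s2  (read q: s1→s2)
  step 5: s3  (read q: s2→s3)
  step 6: s1  (read p: s3→s1)

After reading 6 characters, D is in state s1.
(This kind of state-tracing is the core of the pumping-lemma construction: with 5 states, pigeonhole forces a repeat within the first 5 steps.)

s1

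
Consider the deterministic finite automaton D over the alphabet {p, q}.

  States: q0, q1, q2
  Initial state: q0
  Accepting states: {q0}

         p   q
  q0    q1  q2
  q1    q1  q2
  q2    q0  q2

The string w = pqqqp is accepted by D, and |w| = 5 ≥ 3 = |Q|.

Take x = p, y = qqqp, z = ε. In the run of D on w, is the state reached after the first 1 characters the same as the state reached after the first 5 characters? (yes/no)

Run of D on the first 5 characters of w = p q q q p:
  step 0: q0  (start)
  step 1: q1  (read p: q0→q1)
  step 2: q2  (read q: q1→q2)
  step 3: q2  (read q: q2→q2)
  step 4: q2  (read q: q2→q2)
  step 5: q0  (read p: q2→q0)

After x (step 1): q1. After xy (step 5): q0.
They differ (q1 ≠ q0), so y is not a cycle from the state after x; this split is not the one the pumping-lemma construction produces, and pumping y need not keep the string in L(D).

no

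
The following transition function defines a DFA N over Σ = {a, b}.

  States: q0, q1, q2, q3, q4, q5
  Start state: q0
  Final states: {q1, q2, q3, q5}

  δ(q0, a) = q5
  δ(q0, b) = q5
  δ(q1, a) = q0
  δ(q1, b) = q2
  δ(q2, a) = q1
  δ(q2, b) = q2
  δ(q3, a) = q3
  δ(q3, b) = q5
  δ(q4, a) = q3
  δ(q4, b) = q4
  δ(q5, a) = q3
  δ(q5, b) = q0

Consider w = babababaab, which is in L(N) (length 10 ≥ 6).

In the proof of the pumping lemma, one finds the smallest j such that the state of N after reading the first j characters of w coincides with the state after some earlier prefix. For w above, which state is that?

Run of N on w = b a b a b a b a a b:
  step 0: q0  (start)
  step 1: q5  (read b: q0→q5)
  step 2: q3  (read a: q5→q3)
  step 3: q5  (read b: q3→q5)   ← first repeat (q5 seen earlier)
  step 4: q3  (read a: q5→q3)
  step 5: q5  (read b: q3→q5)
  step 6: q3  (read a: q5→q3)
  step 7: q5  (read b: q3→q5)
  step 8: q3  (read a: q5→q3)
  step 9: q3  (read a: q3→q3)
  step 10: q5  (read b: q3→q5)

The earliest repeat is at step j = 3: N is in q5, which it already visited at step i = 1.
The DFA has 6 states, so the proof of the pumping lemma guarantees a repeated state among the first 6+1 visited; the segment between the two visits is the pumpable y.

q5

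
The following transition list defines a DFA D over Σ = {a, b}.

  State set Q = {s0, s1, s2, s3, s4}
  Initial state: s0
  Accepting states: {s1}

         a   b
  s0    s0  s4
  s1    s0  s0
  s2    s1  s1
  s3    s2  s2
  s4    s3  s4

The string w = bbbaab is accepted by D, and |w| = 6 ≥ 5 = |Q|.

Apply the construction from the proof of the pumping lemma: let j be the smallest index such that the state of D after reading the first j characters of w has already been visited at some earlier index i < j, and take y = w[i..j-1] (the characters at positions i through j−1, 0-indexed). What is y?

Run of D on w = b b b a a b:
  step 0: s0  (start)
  step 1: s4  (read b: s0→s4)
  step 2: s4  (read b: s4→s4)   ← first repeat (s4 seen earlier)
  step 3: s4  (read b: s4→s4)
  step 4: s3  (read a: s4→s3)
  step 5: s2  (read a: s3→s2)
  step 6: s1  (read b: s2→s1)

So i = 1, j = 2, giving x = w[0:1] = b, y = w[1:2] = b, z = w[2:6] = baab.
Check: |xy| = 2 ≤ 5 and |y| = 1 ≥ 1. Reading y takes D from s4 back to s4, so every xyⁱz is accepted.

b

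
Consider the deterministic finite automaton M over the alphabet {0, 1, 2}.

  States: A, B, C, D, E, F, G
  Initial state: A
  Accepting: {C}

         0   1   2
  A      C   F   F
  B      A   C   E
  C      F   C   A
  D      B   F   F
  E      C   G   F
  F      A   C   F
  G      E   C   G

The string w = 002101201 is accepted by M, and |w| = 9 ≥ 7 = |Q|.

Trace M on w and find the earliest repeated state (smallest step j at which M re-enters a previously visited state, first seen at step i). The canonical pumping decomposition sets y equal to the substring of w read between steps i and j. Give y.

Run of M on w = 0 0 2 1 0 1 2 0 1:
  step 0: A  (start)
  step 1: C  (read 0: A→C)
  step 2: F  (read 0: C→F)
  step 3: F  (read 2: F→F)   ← first repeat (F seen earlier)
  step 4: C  (read 1: F→C)
  step 5: F  (read 0: C→F)
  step 6: C  (read 1: F→C)
  step 7: A  (read 2: C→A)
  step 8: C  (read 0: A→C)
  step 9: C  (read 1: C→C)

So i = 2, j = 3, giving x = w[0:2] = 00, y = w[2:3] = 2, z = w[3:9] = 101201.
Check: |xy| = 3 ≤ 7 and |y| = 1 ≥ 1. Reading y takes M from F back to F, so every xyⁱz is accepted.

2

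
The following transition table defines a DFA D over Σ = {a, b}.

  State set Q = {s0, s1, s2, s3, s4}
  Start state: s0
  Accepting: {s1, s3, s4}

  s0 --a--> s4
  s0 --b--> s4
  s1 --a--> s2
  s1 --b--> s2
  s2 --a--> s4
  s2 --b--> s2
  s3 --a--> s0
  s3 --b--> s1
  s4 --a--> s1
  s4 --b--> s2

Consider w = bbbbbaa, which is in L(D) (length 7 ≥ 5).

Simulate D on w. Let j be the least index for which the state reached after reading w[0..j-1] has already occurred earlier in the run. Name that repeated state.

State sequence: s0 -b-> s4 -b-> s2 -b-> s2 -b-> s2 -b-> s2 -a-> s4 -a-> s1
First repeat at step 3: s2 was already visited.

The earliest repeat is at step j = 3: D is in s2, which it already visited at step i = 2.

s2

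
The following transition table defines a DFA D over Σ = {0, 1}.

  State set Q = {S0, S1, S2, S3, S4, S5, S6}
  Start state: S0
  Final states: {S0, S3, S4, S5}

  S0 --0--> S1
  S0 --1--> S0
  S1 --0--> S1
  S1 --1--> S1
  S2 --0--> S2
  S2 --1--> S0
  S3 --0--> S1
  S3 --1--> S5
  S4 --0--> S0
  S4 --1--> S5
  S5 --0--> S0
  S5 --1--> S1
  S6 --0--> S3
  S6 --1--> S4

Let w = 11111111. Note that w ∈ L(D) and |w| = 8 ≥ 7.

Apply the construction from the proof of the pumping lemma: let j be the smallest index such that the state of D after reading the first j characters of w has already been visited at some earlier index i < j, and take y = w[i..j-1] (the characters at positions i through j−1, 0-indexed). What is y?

Run of D on w = 1 1 1 1 1 1 1 1:
  step 0: S0  (start)
  step 1: S0  (read 1: S0→S0)   ← first repeat (S0 seen earlier)
  step 2: S0  (read 1: S0→S0)
  step 3: S0  (read 1: S0→S0)
  step 4: S0  (read 1: S0→S0)
  step 5: S0  (read 1: S0→S0)
  step 6: S0  (read 1: S0→S0)
  step 7: S0  (read 1: S0→S0)
  step 8: S0  (read 1: S0→S0)

So i = 0, j = 1, giving x = w[0:0] = ε, y = w[0:1] = 1, z = w[1:8] = 1111111.
Check: |xy| = 1 ≤ 7 and |y| = 1 ≥ 1. Reading y takes D from S0 back to S0, so every xyⁱz is accepted.
The DFA has 7 states, so the proof of the pumping lemma guarantees a repeated state among the first 7+1 visited; the segment between the two visits is the pumpable y.

1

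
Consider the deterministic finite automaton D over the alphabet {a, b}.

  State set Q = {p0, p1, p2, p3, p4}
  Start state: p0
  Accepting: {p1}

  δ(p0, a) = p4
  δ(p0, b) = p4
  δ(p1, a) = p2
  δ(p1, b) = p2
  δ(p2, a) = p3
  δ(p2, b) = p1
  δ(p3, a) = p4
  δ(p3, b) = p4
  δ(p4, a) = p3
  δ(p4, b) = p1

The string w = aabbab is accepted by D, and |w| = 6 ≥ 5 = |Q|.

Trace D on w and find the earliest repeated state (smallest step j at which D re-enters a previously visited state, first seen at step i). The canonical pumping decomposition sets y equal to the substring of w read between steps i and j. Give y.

State sequence: p0 -a-> p4 -a-> p3 -b-> p4 -b-> p1 -a-> p2 -b-> p1
First repeat at step 3: p4 was already visited.

So i = 1, j = 3, giving x = w[0:1] = a, y = w[1:3] = ab, z = w[3:6] = bab.
Check: |xy| = 3 ≤ 5 and |y| = 2 ≥ 1. Reading y takes D from p4 back to p4, so every xyⁱz is accepted.

ab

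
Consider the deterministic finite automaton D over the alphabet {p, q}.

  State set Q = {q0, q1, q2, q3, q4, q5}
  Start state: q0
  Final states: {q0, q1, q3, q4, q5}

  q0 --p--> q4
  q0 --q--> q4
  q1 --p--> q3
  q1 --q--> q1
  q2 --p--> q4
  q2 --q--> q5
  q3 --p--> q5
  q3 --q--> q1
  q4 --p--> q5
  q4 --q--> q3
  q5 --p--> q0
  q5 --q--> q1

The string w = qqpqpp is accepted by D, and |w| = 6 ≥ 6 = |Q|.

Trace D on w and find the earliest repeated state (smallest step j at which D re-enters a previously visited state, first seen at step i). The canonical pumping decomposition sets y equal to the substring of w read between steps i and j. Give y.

State sequence: q0 -q-> q4 -q-> q3 -p-> q5 -q-> q1 -p-> q3 -p-> q5
First repeat at step 5: q3 was already visited.

So i = 2, j = 5, giving x = w[0:2] = qq, y = w[2:5] = pqp, z = w[5:6] = p.
Check: |xy| = 5 ≤ 6 and |y| = 3 ≥ 1. Reading y takes D from q3 back to q3, so every xyⁱz is accepted.
Since D has 6 states, any run of length ≥ 6 visits 6+1 states, so by pigeonhole some state repeats within the first 6 steps — that repeat gives the pumpable loop.

pqp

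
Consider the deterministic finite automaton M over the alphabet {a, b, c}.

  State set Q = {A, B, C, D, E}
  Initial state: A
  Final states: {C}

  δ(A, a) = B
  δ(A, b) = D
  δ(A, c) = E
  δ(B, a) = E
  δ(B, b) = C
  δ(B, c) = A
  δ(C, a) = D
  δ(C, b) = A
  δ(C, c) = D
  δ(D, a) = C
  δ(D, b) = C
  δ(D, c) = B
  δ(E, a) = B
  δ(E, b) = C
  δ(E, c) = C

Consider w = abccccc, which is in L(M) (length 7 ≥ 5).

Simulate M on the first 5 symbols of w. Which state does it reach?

A

Run of M on the first 5 characters of w = a b c c c:
  step 0: A  (start)
  step 1: B  (read a: A→B)
  step 2: C  (read b: B→C)
  step 3: D  (read c: C→D)
  step 4: B  (read c: D→B)
  step 5: A  (read c: B→A)

After reading 5 characters, M is in state A.
(This kind of state-tracing is the core of the pumping-lemma construction: with 5 states, pigeonhole forces a repeat within the first 5 steps.)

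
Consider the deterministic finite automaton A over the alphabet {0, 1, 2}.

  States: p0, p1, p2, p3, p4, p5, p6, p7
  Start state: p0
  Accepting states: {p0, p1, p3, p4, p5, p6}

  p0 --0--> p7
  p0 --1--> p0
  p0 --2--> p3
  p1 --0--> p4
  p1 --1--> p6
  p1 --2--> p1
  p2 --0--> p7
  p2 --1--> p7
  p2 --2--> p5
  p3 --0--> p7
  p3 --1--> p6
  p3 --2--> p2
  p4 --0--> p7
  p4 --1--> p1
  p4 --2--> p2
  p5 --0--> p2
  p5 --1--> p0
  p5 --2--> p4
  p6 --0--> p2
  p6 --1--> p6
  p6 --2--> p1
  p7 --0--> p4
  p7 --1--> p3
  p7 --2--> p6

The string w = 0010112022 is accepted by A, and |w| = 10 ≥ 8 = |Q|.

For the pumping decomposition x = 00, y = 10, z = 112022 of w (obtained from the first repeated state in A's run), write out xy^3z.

00101010112022

xy^3z = 00·10·10·10·112022 = 00101010112022.
Reading y = 10 takes A from p4 back to p4, so after x·y·y·y the machine is still in p4, and z then leads to the accepting state p5. Hence 00101010112022 ∈ L(A).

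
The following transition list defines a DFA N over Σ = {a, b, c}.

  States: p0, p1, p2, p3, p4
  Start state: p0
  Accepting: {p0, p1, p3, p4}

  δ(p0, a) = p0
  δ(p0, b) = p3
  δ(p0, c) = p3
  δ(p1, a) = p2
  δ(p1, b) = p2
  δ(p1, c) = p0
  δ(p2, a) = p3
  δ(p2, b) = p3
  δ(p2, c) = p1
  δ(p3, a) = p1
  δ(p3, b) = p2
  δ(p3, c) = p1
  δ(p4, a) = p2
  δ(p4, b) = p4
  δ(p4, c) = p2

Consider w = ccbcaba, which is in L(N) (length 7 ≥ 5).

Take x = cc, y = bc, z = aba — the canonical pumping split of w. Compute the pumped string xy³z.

ccbcbcbcaba

xy^3z = cc·bc·bc·bc·aba = ccbcbcbcaba.
Reading y = bc takes N from p1 back to p1, so after x·y·y·y the machine is still in p1, and z then leads to the accepting state p1. Hence ccbcbcbcaba ∈ L(N).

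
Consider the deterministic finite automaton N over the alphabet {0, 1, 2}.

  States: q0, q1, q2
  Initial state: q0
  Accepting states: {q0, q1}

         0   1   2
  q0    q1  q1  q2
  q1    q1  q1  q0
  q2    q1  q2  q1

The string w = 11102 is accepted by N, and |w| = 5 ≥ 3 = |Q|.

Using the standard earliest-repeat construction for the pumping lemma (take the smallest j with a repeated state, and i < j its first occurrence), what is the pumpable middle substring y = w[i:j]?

Run of N on w = 1 1 1 0 2:
  step 0: q0  (start)
  step 1: q1  (read 1: q0→q1)
  step 2: q1  (read 1: q1→q1)   ← first repeat (q1 seen earlier)
  step 3: q1  (read 1: q1→q1)
  step 4: q1  (read 0: q1→q1)
  step 5: q0  (read 2: q1→q0)

So i = 1, j = 2, giving x = w[0:1] = 1, y = w[1:2] = 1, z = w[2:5] = 102.
Check: |xy| = 2 ≤ 3 and |y| = 1 ≥ 1. Reading y takes N from q1 back to q1, so every xyⁱz is accepted.

1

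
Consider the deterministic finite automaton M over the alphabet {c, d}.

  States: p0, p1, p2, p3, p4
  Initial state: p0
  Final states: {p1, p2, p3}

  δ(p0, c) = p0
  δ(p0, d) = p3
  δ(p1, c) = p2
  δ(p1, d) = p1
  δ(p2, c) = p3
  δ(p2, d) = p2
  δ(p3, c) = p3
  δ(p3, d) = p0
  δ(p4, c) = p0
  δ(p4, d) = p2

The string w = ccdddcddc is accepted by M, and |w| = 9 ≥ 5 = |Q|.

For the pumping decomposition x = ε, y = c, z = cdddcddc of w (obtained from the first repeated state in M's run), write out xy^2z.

xy^2z = ε·c·c·cdddcddc = cccdddcddc.
Reading y = c takes M from p0 back to p0, so after x·y·y the machine is still in p0, and z then leads to the accepting state p3. Hence cccdddcddc ∈ L(M).

cccdddcddc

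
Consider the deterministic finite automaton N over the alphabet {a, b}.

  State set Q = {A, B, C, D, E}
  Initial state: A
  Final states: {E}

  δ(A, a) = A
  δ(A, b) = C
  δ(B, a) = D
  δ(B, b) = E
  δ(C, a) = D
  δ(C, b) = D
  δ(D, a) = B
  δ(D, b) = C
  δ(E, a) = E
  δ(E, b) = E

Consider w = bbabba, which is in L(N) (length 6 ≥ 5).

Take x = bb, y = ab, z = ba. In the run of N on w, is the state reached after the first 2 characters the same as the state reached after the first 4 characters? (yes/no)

State sequence: A -b-> C -b-> D -a-> B -b-> E

After x (step 2): D. After xy (step 4): E.
They differ (D ≠ E), so y is not a cycle from the state after x; this split is not the one the pumping-lemma construction produces, and pumping y need not keep the string in L(N).

no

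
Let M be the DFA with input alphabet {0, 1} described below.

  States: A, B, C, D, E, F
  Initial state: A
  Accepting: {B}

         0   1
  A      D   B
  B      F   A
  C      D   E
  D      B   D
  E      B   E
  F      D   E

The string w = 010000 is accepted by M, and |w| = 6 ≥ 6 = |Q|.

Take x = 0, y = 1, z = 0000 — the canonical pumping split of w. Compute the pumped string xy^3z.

xy^3z = 0·1·1·1·0000 = 01110000.
Reading y = 1 takes M from D back to D, so after x·y·y·y the machine is still in D, and z then leads to the accepting state B. Hence 01110000 ∈ L(M).

01110000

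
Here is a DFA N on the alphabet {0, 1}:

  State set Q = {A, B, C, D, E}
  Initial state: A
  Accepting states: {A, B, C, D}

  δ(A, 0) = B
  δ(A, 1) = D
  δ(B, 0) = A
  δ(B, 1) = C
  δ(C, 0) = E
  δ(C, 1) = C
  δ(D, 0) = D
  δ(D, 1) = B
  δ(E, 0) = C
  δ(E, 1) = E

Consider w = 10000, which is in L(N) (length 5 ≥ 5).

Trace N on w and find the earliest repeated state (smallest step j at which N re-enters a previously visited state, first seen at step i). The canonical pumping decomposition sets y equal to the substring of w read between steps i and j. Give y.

Run of N on w = 1 0 0 0 0:
  step 0: A  (start)
  step 1: D  (read 1: A→D)
  step 2: D  (read 0: D→D)   ← first repeat (D seen earlier)
  step 3: D  (read 0: D→D)
  step 4: D  (read 0: D→D)
  step 5: D  (read 0: D→D)

So i = 1, j = 2, giving x = w[0:1] = 1, y = w[1:2] = 0, z = w[2:5] = 000.
Check: |xy| = 2 ≤ 5 and |y| = 1 ≥ 1. Reading y takes N from D back to D, so every xyⁱz is accepted.
Pumping length from the standard proof: p = 5 (the number of states). The repeated state found above gives |xy| = j ≤ 5 and |y| = j − i ≥ 1.

0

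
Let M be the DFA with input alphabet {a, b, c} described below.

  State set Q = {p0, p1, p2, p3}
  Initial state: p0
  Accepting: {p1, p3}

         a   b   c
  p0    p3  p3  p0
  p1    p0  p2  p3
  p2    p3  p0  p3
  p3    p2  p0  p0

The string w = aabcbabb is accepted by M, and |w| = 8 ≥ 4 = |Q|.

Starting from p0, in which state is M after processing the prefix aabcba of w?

p2

Run of M on the first 6 characters of w = a a b c b a:
  step 0: p0  (start)
  step 1: p3  (read a: p0→p3)
  step 2: p2  (read a: p3→p2)
  step 3: p0  (read b: p2→p0)
  step 4: p0  (read c: p0→p0)
  step 5: p3  (read b: p0→p3)
  step 6: p2  (read a: p3→p2)

After reading 6 characters, M is in state p2.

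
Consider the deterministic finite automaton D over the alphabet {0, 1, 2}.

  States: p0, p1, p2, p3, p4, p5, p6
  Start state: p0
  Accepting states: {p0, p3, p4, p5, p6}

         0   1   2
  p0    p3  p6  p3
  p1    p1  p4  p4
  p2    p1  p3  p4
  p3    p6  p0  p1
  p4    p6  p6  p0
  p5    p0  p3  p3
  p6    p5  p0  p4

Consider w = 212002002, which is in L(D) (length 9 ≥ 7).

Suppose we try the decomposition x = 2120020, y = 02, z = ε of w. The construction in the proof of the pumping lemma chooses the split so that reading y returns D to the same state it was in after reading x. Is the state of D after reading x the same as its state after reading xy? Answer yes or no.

Run of D on the first 9 characters of w = 2 1 2 0 0 2 0 0 2:
  step 0: p0  (start)
  step 1: p3  (read 2: p0→p3)
  step 2: p0  (read 1: p3→p0)
  step 3: p3  (read 2: p0→p3)
  step 4: p6  (read 0: p3→p6)
  step 5: p5  (read 0: p6→p5)
  step 6: p3  (read 2: p5→p3)
  step 7: p6  (read 0: p3→p6)
  step 8: p5  (read 0: p6→p5)
  step 9: p3  (read 2: p5→p3)

After x (step 7): p6. After xy (step 9): p3.
They differ (p6 ≠ p3), so y is not a cycle from the state after x; this split is not the one the pumping-lemma construction produces, and pumping y need not keep the string in L(D).

no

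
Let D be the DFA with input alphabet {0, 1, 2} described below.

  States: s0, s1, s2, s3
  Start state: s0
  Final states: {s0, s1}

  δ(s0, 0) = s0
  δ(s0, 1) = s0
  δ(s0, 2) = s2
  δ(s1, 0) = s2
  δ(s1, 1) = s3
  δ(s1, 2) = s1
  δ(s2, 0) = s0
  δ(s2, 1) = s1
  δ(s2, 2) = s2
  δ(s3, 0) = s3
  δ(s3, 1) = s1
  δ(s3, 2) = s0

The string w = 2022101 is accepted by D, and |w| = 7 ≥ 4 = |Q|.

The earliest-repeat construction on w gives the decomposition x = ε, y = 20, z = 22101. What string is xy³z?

xy^3z = ε·20·20·20·22101 = 20202022101.
Reading y = 20 takes D from s0 back to s0, so after x·y·y·y the machine is still in s0, and z then leads to the accepting state s1. Hence 20202022101 ∈ L(D).

20202022101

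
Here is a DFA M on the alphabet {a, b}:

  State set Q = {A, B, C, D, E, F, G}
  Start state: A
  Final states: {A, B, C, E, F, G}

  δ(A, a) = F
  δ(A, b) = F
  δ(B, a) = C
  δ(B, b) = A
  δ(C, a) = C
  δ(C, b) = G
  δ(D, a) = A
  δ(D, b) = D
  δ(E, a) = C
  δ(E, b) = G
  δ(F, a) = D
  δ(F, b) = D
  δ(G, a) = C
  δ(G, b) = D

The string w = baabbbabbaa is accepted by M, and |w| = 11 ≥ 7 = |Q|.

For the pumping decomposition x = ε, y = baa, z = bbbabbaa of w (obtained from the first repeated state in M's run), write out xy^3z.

baabaabaabbbabbaa

xy^3z = ε·baa·baa·baa·bbbabbaa = baabaabaabbbabbaa.
Reading y = baa takes M from A back to A, so after x·y·y·y the machine is still in A, and z then leads to the accepting state F. Hence baabaabaabbbabbaa ∈ L(M).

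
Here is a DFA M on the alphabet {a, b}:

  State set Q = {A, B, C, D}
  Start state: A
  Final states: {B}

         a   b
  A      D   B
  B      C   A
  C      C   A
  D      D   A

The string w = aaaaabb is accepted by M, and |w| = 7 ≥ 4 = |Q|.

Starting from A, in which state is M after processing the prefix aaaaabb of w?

B

Run of M on the first 7 characters of w = a a a a a b b:
  step 0: A  (start)
  step 1: D  (read a: A→D)
  step 2: D  (read a: D→D)
  step 3: D  (read a: D→D)
  step 4: D  (read a: D→D)
  step 5: D  (read a: D→D)
  step 6: A  (read b: D→A)
  step 7: B  (read b: A→B)

After reading 7 characters, M is in state B.
(This kind of state-tracing is the core of the pumping-lemma construction: with 4 states, pigeonhole forces a repeat within the first 4 steps.)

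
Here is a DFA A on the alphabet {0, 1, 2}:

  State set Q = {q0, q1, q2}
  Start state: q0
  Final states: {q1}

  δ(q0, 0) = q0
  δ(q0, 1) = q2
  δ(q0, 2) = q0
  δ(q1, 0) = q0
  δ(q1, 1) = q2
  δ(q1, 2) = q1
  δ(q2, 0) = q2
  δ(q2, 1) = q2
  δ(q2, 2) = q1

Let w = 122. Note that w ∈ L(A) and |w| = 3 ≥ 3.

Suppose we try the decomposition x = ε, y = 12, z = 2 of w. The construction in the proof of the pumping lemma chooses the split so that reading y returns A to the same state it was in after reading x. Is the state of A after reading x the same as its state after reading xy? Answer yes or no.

no

Run of A on the first 2 characters of w = 1 2:
  step 0: q0  (start)
  step 1: q2  (read 1: q0→q2)
  step 2: q1  (read 2: q2→q1)

After x (step 0): q0. After xy (step 2): q1.
They differ (q0 ≠ q1), so y is not a cycle from the state after x; this split is not the one the pumping-lemma construction produces, and pumping y need not keep the string in L(A).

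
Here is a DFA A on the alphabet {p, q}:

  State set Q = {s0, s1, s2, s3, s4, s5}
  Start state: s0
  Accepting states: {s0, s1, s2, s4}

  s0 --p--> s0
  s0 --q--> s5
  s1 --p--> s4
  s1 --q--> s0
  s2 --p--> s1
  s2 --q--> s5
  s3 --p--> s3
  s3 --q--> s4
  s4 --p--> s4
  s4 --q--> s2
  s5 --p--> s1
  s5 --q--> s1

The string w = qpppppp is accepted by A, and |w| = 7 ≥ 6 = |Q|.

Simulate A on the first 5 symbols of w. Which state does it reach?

State sequence: s0 -q-> s5 -p-> s1 -p-> s4 -p-> s4 -p-> s4

After reading 5 characters, A is in state s4.
(This kind of state-tracing is the core of the pumping-lemma construction: with 6 states, pigeonhole forces a repeat within the first 6 steps.)

s4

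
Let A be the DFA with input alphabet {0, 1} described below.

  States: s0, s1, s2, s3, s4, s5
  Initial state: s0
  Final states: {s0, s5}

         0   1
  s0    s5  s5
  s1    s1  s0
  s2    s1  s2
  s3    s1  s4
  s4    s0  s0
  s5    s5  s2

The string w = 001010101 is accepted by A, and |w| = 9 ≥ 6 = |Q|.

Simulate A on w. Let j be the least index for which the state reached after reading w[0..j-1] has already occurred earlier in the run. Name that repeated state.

s5

State sequence: s0 -0-> s5 -0-> s5 -1-> s2 -0-> s1 -1-> s0 -0-> s5 -1-> s2 -0-> s1 -1-> s0
First repeat at step 2: s5 was already visited.

The earliest repeat is at step j = 2: A is in s5, which it already visited at step i = 1.
Pumping length from the standard proof: p = 6 (the number of states). The repeated state found above gives |xy| = j ≤ 6 and |y| = j − i ≥ 1.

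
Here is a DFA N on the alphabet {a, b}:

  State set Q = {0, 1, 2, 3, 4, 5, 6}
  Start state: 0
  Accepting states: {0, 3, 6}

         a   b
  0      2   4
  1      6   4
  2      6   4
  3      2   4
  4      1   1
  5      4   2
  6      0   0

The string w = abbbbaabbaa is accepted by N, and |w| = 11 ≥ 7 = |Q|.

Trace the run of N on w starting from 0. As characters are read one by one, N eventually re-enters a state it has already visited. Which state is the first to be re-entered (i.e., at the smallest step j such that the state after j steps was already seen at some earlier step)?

4

Run of N on w = a b b b b a a b b a a:
  step 0: 0  (start)
  step 1: 2  (read a: 0→2)
  step 2: 4  (read b: 2→4)
  step 3: 1  (read b: 4→1)
  step 4: 4  (read b: 1→4)   ← first repeat (4 seen earlier)
  step 5: 1  (read b: 4→1)
  step 6: 6  (read a: 1→6)
  step 7: 0  (read a: 6→0)
  step 8: 4  (read b: 0→4)
  step 9: 1  (read b: 4→1)
  step 10: 6  (read a: 1→6)
  step 11: 0  (read a: 6→0)

The earliest repeat is at step j = 4: N is in 4, which it already visited at step i = 2.
Since N has 7 states, any run of length ≥ 7 visits 7+1 states, so by pigeonhole some state repeats within the first 7 steps — that repeat gives the pumpable loop.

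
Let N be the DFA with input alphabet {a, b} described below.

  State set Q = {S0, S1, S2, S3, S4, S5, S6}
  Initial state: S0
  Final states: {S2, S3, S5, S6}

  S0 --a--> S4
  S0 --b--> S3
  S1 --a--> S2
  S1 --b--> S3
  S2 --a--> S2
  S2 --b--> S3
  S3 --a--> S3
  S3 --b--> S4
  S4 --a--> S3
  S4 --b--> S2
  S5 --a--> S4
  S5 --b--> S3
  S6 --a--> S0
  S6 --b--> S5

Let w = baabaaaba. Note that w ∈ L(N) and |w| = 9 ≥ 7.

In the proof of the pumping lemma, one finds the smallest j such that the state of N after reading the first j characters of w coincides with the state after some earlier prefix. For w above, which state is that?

State sequence: S0 -b-> S3 -a-> S3 -a-> S3 -b-> S4 -a-> S3 -a-> S3 -a-> S3 -b-> S4 -a-> S3
First repeat at step 2: S3 was already visited.

The earliest repeat is at step j = 2: N is in S3, which it already visited at step i = 1.

S3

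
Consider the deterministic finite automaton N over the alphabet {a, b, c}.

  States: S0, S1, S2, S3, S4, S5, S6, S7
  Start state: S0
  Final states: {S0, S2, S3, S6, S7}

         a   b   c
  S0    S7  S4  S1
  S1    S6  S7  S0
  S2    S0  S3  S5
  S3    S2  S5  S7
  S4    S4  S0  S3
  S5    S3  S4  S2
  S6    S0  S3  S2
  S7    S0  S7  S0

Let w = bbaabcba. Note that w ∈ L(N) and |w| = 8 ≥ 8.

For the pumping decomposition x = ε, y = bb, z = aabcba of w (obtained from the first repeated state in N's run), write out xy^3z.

bbbbbbaabcba

xy^3z = ε·bb·bb·bb·aabcba = bbbbbbaabcba.
Reading y = bb takes N from S0 back to S0, so after x·y·y·y the machine is still in S0, and z then leads to the accepting state S3. Hence bbbbbbaabcba ∈ L(N).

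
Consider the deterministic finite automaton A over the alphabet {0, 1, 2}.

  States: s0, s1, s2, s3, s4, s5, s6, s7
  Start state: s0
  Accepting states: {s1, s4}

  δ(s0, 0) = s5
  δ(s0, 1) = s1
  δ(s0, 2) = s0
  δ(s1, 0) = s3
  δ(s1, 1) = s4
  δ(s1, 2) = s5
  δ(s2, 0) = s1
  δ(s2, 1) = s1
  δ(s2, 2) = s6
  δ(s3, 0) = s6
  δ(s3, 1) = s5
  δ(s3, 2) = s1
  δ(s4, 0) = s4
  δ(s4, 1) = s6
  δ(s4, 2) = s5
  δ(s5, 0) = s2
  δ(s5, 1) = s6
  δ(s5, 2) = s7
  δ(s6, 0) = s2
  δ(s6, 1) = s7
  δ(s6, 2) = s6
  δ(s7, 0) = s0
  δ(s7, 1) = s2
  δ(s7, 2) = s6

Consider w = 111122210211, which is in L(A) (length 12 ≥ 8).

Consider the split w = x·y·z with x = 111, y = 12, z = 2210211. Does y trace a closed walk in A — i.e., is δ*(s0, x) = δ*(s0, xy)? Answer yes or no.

yes

Run of A on the first 5 characters of w = 1 1 1 1 2:
  step 0: s0  (start)
  step 1: s1  (read 1: s0→s1)
  step 2: s4  (read 1: s1→s4)
  step 3: s6  (read 1: s4→s6)
  step 4: s7  (read 1: s6→s7)
  step 5: s6  (read 2: s7→s6)

After x (step 3): s6. After xy (step 5): s6.
They match, so y = 12 drives A around a cycle from s6 back to itself; pumping y any number of times keeps A in s6 before reading z, and xyⁱz ∈ L(A) for every i ≥ 0.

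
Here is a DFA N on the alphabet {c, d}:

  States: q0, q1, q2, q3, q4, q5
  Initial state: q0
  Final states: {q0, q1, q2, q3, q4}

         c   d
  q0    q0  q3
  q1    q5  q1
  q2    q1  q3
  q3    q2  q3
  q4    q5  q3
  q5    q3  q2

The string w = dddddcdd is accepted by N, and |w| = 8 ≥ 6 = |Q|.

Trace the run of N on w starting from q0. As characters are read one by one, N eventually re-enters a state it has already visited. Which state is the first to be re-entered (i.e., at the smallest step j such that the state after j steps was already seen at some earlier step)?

Run of N on w = d d d d d c d d:
  step 0: q0  (start)
  step 1: q3  (read d: q0→q3)
  step 2: q3  (read d: q3→q3)   ← first repeat (q3 seen earlier)
  step 3: q3  (read d: q3→q3)
  step 4: q3  (read d: q3→q3)
  step 5: q3  (read d: q3→q3)
  step 6: q2  (read c: q3→q2)
  step 7: q3  (read d: q2→q3)
  step 8: q3  (read d: q3→q3)

The earliest repeat is at step j = 2: N is in q3, which it already visited at step i = 1.

q3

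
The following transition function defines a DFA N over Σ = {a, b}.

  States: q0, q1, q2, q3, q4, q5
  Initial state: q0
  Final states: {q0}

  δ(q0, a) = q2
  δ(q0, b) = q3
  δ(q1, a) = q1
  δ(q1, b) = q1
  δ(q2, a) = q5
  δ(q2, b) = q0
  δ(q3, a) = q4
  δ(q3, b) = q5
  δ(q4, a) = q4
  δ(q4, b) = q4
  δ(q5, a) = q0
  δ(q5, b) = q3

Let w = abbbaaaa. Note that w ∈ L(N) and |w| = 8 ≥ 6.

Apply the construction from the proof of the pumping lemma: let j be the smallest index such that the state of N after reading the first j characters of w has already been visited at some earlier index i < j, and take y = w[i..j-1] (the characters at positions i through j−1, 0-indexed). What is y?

ab

Run of N on w = a b b b a a a a:
  step 0: q0  (start)
  step 1: q2  (read a: q0→q2)
  step 2: q0  (read b: q2→q0)   ← first repeat (q0 seen earlier)
  step 3: q3  (read b: q0→q3)
  step 4: q5  (read b: q3→q5)
  step 5: q0  (read a: q5→q0)
  step 6: q2  (read a: q0→q2)
  step 7: q5  (read a: q2→q5)
  step 8: q0  (read a: q5→q0)

So i = 0, j = 2, giving x = w[0:0] = ε, y = w[0:2] = ab, z = w[2:8] = bbaaaa.
Check: |xy| = 2 ≤ 6 and |y| = 2 ≥ 1. Reading y takes N from q0 back to q0, so every xyⁱz is accepted.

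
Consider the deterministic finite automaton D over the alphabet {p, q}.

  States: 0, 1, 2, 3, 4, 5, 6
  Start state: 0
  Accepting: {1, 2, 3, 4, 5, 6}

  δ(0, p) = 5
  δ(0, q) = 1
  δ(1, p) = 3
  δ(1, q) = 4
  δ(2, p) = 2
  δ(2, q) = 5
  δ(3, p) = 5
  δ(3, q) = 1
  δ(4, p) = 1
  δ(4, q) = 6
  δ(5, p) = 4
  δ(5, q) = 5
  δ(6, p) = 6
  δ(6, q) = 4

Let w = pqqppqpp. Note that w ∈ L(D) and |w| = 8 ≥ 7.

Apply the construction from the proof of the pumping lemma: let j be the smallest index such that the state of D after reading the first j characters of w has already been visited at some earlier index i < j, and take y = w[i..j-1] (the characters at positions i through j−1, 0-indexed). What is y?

State sequence: 0 -p-> 5 -q-> 5 -q-> 5 -p-> 4 -p-> 1 -q-> 4 -p-> 1 -p-> 3
First repeat at step 2: 5 was already visited.

So i = 1, j = 2, giving x = w[0:1] = p, y = w[1:2] = q, z = w[2:8] = qppqpp.
Check: |xy| = 2 ≤ 7 and |y| = 1 ≥ 1. Reading y takes D from 5 back to 5, so every xyⁱz is accepted.
With |Q| = 7, pigeonhole forces a state repeat no later than step 7; the substring read between the first and second visits to that state can be pumped.

q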